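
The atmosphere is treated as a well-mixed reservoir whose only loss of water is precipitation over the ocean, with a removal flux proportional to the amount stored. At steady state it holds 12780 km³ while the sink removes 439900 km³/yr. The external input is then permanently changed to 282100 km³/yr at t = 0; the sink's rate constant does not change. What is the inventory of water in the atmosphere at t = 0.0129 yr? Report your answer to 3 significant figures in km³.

11100 km³

Residence time τ = M₀/F₀ = 0.02905 yr. The eventual steady state is M_∞ = M₀·(F₁/F₀) = 12780 × 282100/439900 = 8195.6 km³.
The anomaly ΔM(t) = M(t) − M_∞ decays as ΔM₀·e^(−t/τ) with ΔM₀ = 12780 − 8195.6 = 4584 km³.
At t = 0.0129 yr, e^(−t/τ) = e^(−0.4440) = 0.6414, so ΔM = 2941 km³ and M = 8195.6 + 2941 = 11136 km³.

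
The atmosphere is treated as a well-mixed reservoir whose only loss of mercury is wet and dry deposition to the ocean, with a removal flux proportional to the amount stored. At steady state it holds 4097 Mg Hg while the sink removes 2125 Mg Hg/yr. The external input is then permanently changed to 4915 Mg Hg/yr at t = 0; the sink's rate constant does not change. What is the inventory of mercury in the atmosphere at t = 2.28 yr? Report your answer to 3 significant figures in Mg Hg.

The sink rate constant is k = F₀/M₀ = 2125/4097 = 0.5187 yr⁻¹.
Solving dM/dt = F₁ − kM with M(0) = M₀ gives M(t) = F₁/k + (M₀ − F₁/k)·e^(−kt).
F₁/k = 4915/0.5187 = 9476.1 Mg Hg; kt = 0.5187 × 2.28 = 1.183, e^(−kt) = 0.3065.
M(2.28) = 9476.1 + (4097 − 9476.1) × 0.3065 = 9476.1 − 1649 = 7827.5 Mg Hg.

7830 Mg Hg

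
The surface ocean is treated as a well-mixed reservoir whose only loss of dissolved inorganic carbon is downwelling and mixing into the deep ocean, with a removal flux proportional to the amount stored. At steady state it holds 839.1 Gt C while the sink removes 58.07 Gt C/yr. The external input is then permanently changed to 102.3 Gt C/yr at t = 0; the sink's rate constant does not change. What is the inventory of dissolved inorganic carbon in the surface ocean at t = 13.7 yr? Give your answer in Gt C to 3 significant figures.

Residence time τ = M₀/F₀ = 14.45 yr. The eventual steady state is M_∞ = M₀·(F₁/F₀) = 839.1 × 102.3/58.07 = 1478.2 Gt C.
The anomaly ΔM(t) = M(t) − M_∞ decays as ΔM₀·e^(−t/τ) with ΔM₀ = 839.1 − 1478.2 = −639.1 Gt C.
At t = 13.7 yr, e^(−t/τ) = e^(−0.9481) = 0.3875, so ΔM = −247.6 Gt C and M = 1478.2 − 247.6 = 1230.6 Gt C.

1230 Gt C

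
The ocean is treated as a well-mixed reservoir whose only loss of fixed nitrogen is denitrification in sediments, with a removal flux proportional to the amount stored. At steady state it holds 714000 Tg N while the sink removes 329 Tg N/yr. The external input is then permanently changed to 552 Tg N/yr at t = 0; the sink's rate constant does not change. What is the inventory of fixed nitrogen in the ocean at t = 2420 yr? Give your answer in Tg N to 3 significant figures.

1.04×10^6 Tg N

The sink rate constant is k = F₀/M₀ = 329/714000 = 0.0004608 yr⁻¹.
Solving dM/dt = F₁ − kM with M(0) = M₀ gives M(t) = F₁/k + (M₀ − F₁/k)·e^(−kt).
F₁/k = 552/0.0004608 = 1.1980×10^6 Tg N; kt = 0.0004608 × 2420 = 1.115, e^(−kt) = 0.3279.
M(2420) = 1.1980×10^6 + (714000 − 1.1980×10^6) × 0.3279 = 1.1980×10^6 − 158700 = 1.0393×10^6 Tg N.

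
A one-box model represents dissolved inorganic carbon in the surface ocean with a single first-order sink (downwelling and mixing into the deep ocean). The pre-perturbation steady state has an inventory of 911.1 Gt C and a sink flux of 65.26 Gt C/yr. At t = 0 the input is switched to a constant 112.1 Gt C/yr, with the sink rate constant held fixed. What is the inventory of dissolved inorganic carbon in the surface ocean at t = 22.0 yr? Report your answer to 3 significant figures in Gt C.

Residence time τ = M₀/F₀ = 13.96 yr. The eventual steady state is M_∞ = M₀·(F₁/F₀) = 911.1 × 112.1/65.26 = 1565.0 Gt C.
The anomaly ΔM(t) = M(t) − M_∞ decays as ΔM₀·e^(−t/τ) with ΔM₀ = 911.1 − 1565.0 = −653.9 Gt C.
At t = 22.0 yr, e^(−t/τ) = e^(−1.576) = 0.2068, so ΔM = −135.3 Gt C and M = 1565.0 − 135.3 = 1429.8 Gt C.

1430 Gt C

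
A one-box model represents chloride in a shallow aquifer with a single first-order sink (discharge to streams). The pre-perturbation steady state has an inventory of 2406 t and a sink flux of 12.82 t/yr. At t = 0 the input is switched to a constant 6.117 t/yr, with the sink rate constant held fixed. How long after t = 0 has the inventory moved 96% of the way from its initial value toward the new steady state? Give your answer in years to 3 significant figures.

τ = M₀/F₀ = 2406/12.82 = 187.7 yr.
The remaining gap fraction is e^(−t/τ); 96% covered ⇒ e^(−t/τ) = 0.0400.
t = −τ ln(0.0400) = 187.7 × 3.219 = 604.1 yr.

604 yr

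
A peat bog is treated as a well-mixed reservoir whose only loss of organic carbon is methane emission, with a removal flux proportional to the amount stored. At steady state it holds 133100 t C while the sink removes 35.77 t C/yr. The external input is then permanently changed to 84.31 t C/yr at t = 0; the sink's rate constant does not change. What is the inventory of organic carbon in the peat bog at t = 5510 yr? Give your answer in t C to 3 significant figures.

The sink rate constant is k = F₀/M₀ = 35.77/133100 = 0.0002687 yr⁻¹.
Solving dM/dt = F₁ − kM with M(0) = M₀ gives M(t) = F₁/k + (M₀ − F₁/k)·e^(−kt).
F₁/k = 84.31/0.0002687 = 313720 t C; kt = 0.0002687 × 5510 = 1.481, e^(−kt) = 0.2275.
M(5510) = 313720 + (133100 − 313720) × 0.2275 = 313720 − 41080 = 272630 t C.

273000 t C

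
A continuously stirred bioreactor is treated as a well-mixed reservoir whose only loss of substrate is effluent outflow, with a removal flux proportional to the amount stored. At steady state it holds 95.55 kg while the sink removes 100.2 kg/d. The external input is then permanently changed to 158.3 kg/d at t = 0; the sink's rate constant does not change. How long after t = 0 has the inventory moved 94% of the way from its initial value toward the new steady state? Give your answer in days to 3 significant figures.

2.68 d

τ = M₀/F₀ = 95.55/100.2 = 0.9536 d.
The remaining gap fraction is e^(−t/τ); 94% covered ⇒ e^(−t/τ) = 0.0600.
t = −τ ln(0.0600) = 0.9536 × 2.813 = 2.683 d.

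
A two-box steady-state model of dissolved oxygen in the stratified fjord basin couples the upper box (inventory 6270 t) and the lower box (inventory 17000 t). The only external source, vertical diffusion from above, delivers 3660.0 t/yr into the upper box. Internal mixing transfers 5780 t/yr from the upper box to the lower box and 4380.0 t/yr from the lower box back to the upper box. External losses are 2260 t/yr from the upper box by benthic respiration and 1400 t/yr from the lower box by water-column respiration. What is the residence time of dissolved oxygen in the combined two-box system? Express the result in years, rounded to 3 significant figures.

6.36 yr

Treat the two boxes together as one reservoir: the mixing fluxes between them are internal recycling, so τ = ΣM / Σ(external losses).
M_total = 6270 + 17000 = 23270 t.
ΣF_external_out = 2260 + 1400 = 3660.0 t/yr.
τ = M_total / ΣF_ext = 23270 / 3660.0 = 6.358 yr.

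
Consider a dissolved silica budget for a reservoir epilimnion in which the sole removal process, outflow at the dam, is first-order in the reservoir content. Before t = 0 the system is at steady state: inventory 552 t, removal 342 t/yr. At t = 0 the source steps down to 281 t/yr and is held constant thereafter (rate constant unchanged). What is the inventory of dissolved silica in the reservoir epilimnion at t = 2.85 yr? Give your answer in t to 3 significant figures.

470 t

τ = M₀/F₀ = 552/342 = 1.614 yr; rate constant k = 1/τ.
New steady state M_∞ = F₁/k = F₁·τ = 281 × 1.614 = 453.54 t.
M(t) = M_∞ + (M₀ − M_∞)·e^(−t/τ); t/τ = 2.85/1.614 = 1.766, so e^(−t/τ) = 0.1711.
M(t) = 453.54 + 98.46 × 0.1711 = 470.39 t.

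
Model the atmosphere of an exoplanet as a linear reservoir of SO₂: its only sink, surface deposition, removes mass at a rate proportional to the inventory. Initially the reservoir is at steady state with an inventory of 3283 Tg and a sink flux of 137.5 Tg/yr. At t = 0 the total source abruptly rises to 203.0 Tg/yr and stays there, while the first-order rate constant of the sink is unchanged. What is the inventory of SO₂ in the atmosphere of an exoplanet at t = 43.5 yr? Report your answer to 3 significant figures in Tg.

The sink rate constant is k = F₀/M₀ = 137.5/3283 = 0.04188 yr⁻¹.
Solving dM/dt = F₁ − kM with M(0) = M₀ gives M(t) = F₁/k + (M₀ − F₁/k)·e^(−kt).
F₁/k = 203.0/0.04188 = 4846.9 Tg; kt = 0.04188 × 43.5 = 1.822, e^(−kt) = 0.1617.
M(43.5) = 4846.9 + (3283 − 4846.9) × 0.1617 = 4846.9 − 252.9 = 4594.0 Tg.

4590 Tg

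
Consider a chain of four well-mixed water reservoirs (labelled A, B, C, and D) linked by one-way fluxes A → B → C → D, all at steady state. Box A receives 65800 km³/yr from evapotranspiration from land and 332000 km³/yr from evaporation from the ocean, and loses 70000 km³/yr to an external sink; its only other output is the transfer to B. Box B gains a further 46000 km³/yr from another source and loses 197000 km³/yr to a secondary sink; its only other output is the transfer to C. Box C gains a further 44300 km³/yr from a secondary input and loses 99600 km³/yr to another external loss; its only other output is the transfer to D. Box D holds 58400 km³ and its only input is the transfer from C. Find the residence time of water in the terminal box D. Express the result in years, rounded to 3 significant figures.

0.481 yr

Box A: F(A→B) = (65800 + 332000) − 70000 = 327800 km³/yr.
Box B: F(B→C) = (327800 + 46000) − 197000 = 176800 km³/yr.
Box C: F(C→D) = (176800 + 44300) − 99600 = 121500 km³/yr.
Box D throughput = its input = 121500 km³/yr; τ = 58400 / 121500 = 0.4807 yr.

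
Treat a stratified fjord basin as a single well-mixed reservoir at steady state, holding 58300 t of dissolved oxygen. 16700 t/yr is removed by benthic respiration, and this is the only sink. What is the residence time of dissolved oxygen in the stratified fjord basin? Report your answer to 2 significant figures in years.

τ = M / F = 58300 / 16700 = 3.491 yr.

3.5 yr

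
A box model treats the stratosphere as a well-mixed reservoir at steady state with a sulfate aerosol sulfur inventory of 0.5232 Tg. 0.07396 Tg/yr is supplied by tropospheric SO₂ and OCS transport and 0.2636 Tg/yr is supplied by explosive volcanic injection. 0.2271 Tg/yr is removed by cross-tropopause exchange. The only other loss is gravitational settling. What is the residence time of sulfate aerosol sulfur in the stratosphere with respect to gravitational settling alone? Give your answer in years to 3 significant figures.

At steady state ΣF_in = ΣF_out.
ΣF_in = 0.07396 + 0.2636 = 0.33756 Tg/yr.
Gravitational settling flux = ΣF_in − (0.2271) = 0.33756 − 0.2271 = 0.1105 Tg/yr.
τ = M / F = 0.5232 / 0.1105 = 4.737 yr.

4.74 yr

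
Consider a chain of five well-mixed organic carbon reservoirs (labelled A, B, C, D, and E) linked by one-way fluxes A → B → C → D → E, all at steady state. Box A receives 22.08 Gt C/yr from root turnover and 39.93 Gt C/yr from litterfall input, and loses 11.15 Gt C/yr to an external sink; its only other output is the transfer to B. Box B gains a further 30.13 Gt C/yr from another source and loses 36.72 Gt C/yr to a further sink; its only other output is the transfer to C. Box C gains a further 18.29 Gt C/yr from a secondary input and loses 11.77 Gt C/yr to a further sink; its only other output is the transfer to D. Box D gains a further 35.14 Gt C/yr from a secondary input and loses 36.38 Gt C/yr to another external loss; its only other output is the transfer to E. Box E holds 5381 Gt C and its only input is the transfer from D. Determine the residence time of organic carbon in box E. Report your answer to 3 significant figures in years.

Box A: F(A→B) = (22.08 + 39.93) − 11.15 = 50.860 Gt C/yr.
Box B: F(B→C) = (50.860 + 30.13) − 36.72 = 44.270 Gt C/yr.
Box C: F(C→D) = (44.270 + 18.29) − 11.77 = 50.790 Gt C/yr.
Box D: F(D→E) = (50.790 + 35.14) − 36.38 = 49.550 Gt C/yr.
Box E throughput = its input = 49.550 Gt C/yr; τ = 5381 / 49.550 = 108.6 yr.

109 yr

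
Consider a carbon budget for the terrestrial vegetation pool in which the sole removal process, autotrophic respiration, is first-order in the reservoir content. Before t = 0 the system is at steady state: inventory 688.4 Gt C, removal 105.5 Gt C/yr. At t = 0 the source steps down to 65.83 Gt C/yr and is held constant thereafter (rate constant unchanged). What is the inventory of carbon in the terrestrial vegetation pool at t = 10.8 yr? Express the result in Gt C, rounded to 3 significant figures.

The sink rate constant is k = F₀/M₀ = 105.5/688.4 = 0.1533 yr⁻¹.
Solving dM/dt = F₁ − kM with M(0) = M₀ gives M(t) = F₁/k + (M₀ − F₁/k)·e^(−kt).
F₁/k = 65.83/0.1533 = 429.55 Gt C; kt = 0.1533 × 10.8 = 1.655, e^(−kt) = 0.1911.
M(10.8) = 429.55 + (688.4 − 429.55) × 0.1911 = 429.55 + 49.46 = 479.01 Gt C.

479 Gt C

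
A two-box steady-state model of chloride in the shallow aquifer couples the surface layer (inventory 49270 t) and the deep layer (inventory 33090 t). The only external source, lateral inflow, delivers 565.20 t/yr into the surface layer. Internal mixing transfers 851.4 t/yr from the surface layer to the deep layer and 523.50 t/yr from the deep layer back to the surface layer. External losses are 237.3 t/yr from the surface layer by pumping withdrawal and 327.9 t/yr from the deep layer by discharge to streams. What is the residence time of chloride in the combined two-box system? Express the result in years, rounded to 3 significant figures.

Residence time in the combined system uses the total inventory and the total *external* removal — internal exchanges between the two boxes cancel.
M_total = 49270 + 33090 = 82360 t.
ΣF_external_out = 237.3 + 327.9 = 565.20 t/yr.
τ = M_total / ΣF_ext = 82360 / 565.20 = 145.7 yr.

146 yr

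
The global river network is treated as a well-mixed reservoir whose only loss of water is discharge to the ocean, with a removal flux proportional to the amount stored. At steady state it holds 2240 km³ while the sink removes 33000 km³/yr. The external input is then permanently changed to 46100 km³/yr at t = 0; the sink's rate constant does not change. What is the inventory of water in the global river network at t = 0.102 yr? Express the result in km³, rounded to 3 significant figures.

τ = M₀/F₀ = 2240/33000 = 0.06788 yr; rate constant k = 1/τ.
New steady state M_∞ = F₁/k = F₁·τ = 46100 × 0.06788 = 3129.2 km³.
M(t) = M_∞ + (M₀ − M_∞)·e^(−t/τ); t/τ = 0.102/0.06788 = 1.503, so e^(−t/τ) = 0.2225.
M(t) = 3129.2 − 889.2 × 0.2225 = 2931.3 km³.

2930 km³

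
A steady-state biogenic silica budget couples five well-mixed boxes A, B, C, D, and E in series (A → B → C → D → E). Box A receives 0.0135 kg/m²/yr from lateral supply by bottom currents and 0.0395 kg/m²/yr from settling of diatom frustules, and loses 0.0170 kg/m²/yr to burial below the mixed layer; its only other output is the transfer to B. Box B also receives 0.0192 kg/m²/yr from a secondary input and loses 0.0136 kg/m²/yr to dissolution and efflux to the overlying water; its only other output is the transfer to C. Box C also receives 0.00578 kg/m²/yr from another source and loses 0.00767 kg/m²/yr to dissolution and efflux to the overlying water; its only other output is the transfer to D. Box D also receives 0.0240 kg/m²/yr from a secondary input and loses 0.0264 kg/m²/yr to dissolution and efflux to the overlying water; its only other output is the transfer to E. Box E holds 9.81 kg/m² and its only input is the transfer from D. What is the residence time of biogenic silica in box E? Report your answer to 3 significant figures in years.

263 yr

Box A: F(A→B) = (0.0135 + 0.0395) − 0.0170 = 0.036000 kg/m²/yr.
Box B: F(B→C) = (0.036000 + 0.0192) − 0.0136 = 0.041600 kg/m²/yr.
Box C: F(C→D) = (0.041600 + 0.00578) − 0.00767 = 0.039710 kg/m²/yr.
Box D: F(D→E) = (0.039710 + 0.0240) − 0.0264 = 0.037310 kg/m²/yr.
Box E throughput = its input = 0.037310 kg/m²/yr; τ = 9.81 / 0.037310 = 262.9 yr.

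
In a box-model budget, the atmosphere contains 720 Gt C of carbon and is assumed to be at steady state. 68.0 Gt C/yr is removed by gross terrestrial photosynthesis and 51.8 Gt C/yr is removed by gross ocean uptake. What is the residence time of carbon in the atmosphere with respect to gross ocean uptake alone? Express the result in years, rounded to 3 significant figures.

Residence time with respect to a single sink: τ = M / F_sink.
τ = 720 / 51.8 = 13.90 yr.

13.9 yr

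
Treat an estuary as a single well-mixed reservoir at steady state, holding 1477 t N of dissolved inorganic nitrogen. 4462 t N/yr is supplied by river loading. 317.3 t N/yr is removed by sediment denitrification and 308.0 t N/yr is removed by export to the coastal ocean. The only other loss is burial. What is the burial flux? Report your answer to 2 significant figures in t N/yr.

At steady state ΣF_in = ΣF_out.
ΣF_in = 4462.0 t N/yr.
Burial flux = ΣF_in − (317.3 + 308.0) = 4462.0 − 625.3 = 3837 t N/yr.

3800 t N/yr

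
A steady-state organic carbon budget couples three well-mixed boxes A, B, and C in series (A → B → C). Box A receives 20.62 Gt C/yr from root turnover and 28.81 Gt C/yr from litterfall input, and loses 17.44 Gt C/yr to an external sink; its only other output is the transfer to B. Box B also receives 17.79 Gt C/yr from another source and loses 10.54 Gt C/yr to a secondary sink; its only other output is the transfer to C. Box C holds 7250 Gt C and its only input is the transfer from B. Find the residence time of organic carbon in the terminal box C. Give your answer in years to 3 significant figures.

Box A: F(A→B) = (20.62 + 28.81) − 17.44 = 31.990 Gt C/yr.
Box B: F(B→C) = (31.990 + 17.79) − 10.54 = 39.240 Gt C/yr.
Box C throughput = its input = 39.240 Gt C/yr; τ = 7250 / 39.240 = 184.8 yr.

185 yr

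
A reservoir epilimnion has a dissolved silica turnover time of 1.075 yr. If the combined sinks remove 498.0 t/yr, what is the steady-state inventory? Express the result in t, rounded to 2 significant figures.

540 t

τ = M/F ⇒ M = τ × F = 1.075 × 498.0 = 535.4 t.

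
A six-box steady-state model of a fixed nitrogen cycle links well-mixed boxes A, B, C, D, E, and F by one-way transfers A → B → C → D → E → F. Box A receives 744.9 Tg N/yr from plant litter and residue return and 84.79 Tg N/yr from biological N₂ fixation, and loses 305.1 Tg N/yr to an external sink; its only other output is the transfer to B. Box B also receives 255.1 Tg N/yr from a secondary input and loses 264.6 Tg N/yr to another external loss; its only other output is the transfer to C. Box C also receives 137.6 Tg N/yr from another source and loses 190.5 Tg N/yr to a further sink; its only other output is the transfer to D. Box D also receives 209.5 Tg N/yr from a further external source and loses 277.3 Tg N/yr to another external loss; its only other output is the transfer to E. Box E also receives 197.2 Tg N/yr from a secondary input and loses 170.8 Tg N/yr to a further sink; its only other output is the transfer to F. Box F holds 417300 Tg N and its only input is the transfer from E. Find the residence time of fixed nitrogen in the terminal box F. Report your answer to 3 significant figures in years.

Box A: F(A→B) = (744.9 + 84.79) − 305.1 = 524.59 Tg N/yr.
Box B: F(B→C) = (524.59 + 255.1) − 264.6 = 515.09 Tg N/yr.
Box C: F(C→D) = (515.09 + 137.6) − 190.5 = 462.19 Tg N/yr.
Box D: F(D→E) = (462.19 + 209.5) − 277.3 = 394.39 Tg N/yr.
Box E: F(E→F) = (394.39 + 197.2) − 170.8 = 420.79 Tg N/yr.
Box F throughput = its input = 420.79 Tg N/yr; τ = 417300 / 420.79 = 991.7 yr.

992 yr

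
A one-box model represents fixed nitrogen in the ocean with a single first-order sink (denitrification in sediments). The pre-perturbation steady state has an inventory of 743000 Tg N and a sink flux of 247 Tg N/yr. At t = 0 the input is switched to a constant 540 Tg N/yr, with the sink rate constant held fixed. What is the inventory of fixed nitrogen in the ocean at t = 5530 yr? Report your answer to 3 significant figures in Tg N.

1.48×10^6 Tg N

Residence time τ = M₀/F₀ = 3008 yr. The eventual steady state is M_∞ = M₀·(F₁/F₀) = 743000 × 540/247 = 1.6244×10^6 Tg N.
The anomaly ΔM(t) = M(t) − M_∞ decays as ΔM₀·e^(−t/τ) with ΔM₀ = 743000 − 1.6244×10^6 = −881400 Tg N.
At t = 5530 yr, e^(−t/τ) = e^(−1.838) = 0.1591, so ΔM = −140200 Tg N and M = 1.6244×10^6 − 140200 = 1.4842×10^6 Tg N.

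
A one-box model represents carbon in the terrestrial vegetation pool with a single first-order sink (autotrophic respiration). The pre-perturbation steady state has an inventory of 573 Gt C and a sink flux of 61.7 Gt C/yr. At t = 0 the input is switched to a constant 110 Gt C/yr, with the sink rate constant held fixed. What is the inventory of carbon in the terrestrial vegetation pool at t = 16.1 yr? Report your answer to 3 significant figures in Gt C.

942 Gt C

The sink rate constant is k = F₀/M₀ = 61.7/573 = 0.1077 yr⁻¹.
Solving dM/dt = F₁ − kM with M(0) = M₀ gives M(t) = F₁/k + (M₀ − F₁/k)·e^(−kt).
F₁/k = 110/0.1077 = 1021.6 Gt C; kt = 0.1077 × 16.1 = 1.734, e^(−kt) = 0.1766.
M(16.1) = 1021.6 + (573 − 1021.6) × 0.1766 = 1021.6 − 79.23 = 942.32 Gt C.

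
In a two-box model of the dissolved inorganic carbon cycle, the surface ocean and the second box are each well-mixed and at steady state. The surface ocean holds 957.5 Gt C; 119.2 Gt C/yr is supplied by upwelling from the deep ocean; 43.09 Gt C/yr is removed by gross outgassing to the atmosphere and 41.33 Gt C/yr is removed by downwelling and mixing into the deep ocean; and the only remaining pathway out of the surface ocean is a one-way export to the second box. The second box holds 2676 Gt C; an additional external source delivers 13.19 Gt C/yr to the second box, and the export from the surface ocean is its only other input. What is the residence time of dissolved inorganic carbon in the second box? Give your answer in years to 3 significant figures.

55.8 yr

Balance the surface ocean: ΣF_in = 119.20 Gt C/yr.
Export to the second box = ΣF_in − (43.09 + 41.33) = 34.780 Gt C/yr.
Total input to the second box = 34.780 + 13.19 = 47.970 Gt C/yr; at steady state this equals its total output.
τ = M / F = 2676 / 47.970 = 55.78 yr.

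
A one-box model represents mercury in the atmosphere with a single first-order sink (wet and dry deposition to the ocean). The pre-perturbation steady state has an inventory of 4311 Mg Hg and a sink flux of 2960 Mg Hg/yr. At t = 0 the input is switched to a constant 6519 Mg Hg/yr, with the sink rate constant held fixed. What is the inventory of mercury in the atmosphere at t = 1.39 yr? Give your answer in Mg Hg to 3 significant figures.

7500 Mg Hg

The sink rate constant is k = F₀/M₀ = 2960/4311 = 0.6866 yr⁻¹.
Solving dM/dt = F₁ − kM with M(0) = M₀ gives M(t) = F₁/k + (M₀ − F₁/k)·e^(−kt).
F₁/k = 6519/0.6866 = 9494.4 Mg Hg; kt = 0.6866 × 1.39 = 0.9544, e^(−kt) = 0.3850.
M(1.39) = 9494.4 + (4311 − 9494.4) × 0.3850 = 9494.4 − 1996 = 7498.6 Mg Hg.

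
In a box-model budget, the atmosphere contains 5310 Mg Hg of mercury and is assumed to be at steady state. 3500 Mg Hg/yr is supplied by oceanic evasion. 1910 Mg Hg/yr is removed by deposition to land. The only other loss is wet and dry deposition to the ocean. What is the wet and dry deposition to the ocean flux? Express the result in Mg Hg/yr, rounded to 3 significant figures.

1590 Mg Hg/yr

At steady state ΣF_in = ΣF_out.
ΣF_in = 3500.0 Mg Hg/yr.
Wet and dry deposition to the ocean flux = ΣF_in − (1910) = 3500.0 − 1910 = 1590 Mg Hg/yr.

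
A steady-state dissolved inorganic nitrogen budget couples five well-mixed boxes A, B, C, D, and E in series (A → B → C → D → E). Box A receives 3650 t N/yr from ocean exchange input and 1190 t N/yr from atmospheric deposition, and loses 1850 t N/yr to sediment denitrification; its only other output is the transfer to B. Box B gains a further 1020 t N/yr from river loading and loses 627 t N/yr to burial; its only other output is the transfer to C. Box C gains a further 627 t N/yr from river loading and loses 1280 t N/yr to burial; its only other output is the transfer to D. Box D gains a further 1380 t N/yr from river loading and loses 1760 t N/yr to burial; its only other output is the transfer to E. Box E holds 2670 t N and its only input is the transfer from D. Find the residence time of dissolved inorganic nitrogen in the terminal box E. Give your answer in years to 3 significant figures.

Box A: F(A→B) = (3650 + 1190) − 1850 = 2990.0 t N/yr.
Box B: F(B→C) = (2990.0 + 1020) − 627 = 3383.0 t N/yr.
Box C: F(C→D) = (3383.0 + 627) − 1280 = 2730.0 t N/yr.
Box D: F(D→E) = (2730.0 + 1380) − 1760 = 2350.0 t N/yr.
Box E throughput = its input = 2350.0 t N/yr; τ = 2670 / 2350.0 = 1.136 yr.

1.14 yr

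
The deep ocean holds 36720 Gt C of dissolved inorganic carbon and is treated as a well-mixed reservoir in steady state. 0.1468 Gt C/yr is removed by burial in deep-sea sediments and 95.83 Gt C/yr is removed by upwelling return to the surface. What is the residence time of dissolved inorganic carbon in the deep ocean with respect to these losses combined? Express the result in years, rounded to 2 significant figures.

Total removal = 0.1468 + 95.83 = 95.977 Gt C/yr.
τ = M / ΣF_out = 36720 / 95.977 = 382.6 yr.

380 yr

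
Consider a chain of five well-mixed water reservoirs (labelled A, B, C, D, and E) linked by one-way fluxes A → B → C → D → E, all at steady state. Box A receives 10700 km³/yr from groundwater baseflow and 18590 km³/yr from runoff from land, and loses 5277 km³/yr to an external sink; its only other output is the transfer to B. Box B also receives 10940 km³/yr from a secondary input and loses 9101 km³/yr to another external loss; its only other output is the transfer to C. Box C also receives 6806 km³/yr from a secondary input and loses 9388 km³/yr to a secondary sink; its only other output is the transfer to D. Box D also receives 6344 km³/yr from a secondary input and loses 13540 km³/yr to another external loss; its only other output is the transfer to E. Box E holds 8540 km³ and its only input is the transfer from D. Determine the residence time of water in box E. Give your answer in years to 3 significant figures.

Box A: F(A→B) = (10700 + 18590) − 5277 = 24013 km³/yr.
Box B: F(B→C) = (24013 + 10940) − 9101 = 25852 km³/yr.
Box C: F(C→D) = (25852 + 6806) − 9388 = 23270 km³/yr.
Box D: F(D→E) = (23270 + 6344) − 13540 = 16074 km³/yr.
Box E throughput = its input = 16074 km³/yr; τ = 8540 / 16074 = 0.5313 yr.

0.531 yr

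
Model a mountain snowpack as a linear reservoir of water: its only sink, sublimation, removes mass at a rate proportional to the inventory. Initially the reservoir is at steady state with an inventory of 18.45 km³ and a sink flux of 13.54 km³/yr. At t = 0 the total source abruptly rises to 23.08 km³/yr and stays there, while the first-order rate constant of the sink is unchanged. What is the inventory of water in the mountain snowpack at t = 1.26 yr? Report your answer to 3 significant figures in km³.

26.3 km³

τ = M₀/F₀ = 18.45/13.54 = 1.363 yr; rate constant k = 1/τ.
New steady state M_∞ = F₁/k = F₁·τ = 23.08 × 1.363 = 31.449 km³.
M(t) = M_∞ + (M₀ − M_∞)·e^(−t/τ); t/τ = 1.26/1.363 = 0.9247, so e^(−t/τ) = 0.3967.
M(t) = 31.449 − 13.00 × 0.3967 = 26.293 km³.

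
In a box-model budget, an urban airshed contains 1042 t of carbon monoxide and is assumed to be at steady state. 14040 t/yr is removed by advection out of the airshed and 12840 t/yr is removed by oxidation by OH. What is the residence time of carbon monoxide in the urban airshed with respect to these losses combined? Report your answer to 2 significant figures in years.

Total removal = 14040 + 12840 = 26880 t/yr.
τ = M / ΣF_out = 1042 / 26880 = 0.03876 yr.

0.039 yr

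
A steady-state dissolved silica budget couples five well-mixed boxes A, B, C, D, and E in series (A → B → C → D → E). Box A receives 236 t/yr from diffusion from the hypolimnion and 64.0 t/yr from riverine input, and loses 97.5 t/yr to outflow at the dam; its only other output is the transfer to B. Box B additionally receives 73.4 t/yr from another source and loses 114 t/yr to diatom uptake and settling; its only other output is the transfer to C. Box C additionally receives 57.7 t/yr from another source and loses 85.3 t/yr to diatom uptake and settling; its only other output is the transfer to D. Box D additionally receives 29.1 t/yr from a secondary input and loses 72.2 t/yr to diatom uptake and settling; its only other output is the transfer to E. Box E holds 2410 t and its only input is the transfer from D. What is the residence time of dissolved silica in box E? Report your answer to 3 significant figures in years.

Box A: F(A→B) = (236 + 64.0) − 97.5 = 202.50 t/yr.
Box B: F(B→C) = (202.50 + 73.4) − 114 = 161.90 t/yr.
Box C: F(C→D) = (161.90 + 57.7) − 85.3 = 134.30 t/yr.
Box D: F(D→E) = (134.30 + 29.1) − 72.2 = 91.200 t/yr.
Box E throughput = its input = 91.200 t/yr; τ = 2410 / 91.200 = 26.43 yr.

26.4 yr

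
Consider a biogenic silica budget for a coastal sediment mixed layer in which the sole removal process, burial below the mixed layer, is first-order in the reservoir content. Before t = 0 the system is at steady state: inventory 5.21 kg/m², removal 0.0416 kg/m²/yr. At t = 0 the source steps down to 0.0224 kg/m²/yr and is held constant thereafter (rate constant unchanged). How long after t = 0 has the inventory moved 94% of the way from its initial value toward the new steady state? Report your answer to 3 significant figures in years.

τ = M₀/F₀ = 5.21/0.0416 = 125.2 yr.
The remaining gap fraction is e^(−t/τ); 94% covered ⇒ e^(−t/τ) = 0.0600.
t = −τ ln(0.0600) = 125.2 × 2.813 = 352.4 yr.

352 yr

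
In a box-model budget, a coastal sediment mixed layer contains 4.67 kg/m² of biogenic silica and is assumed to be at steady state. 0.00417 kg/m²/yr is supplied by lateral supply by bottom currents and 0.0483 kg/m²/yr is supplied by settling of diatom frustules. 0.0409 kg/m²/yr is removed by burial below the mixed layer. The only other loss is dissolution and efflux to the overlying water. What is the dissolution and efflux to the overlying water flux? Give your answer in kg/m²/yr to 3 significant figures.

0.0116 kg/m²/yr

At steady state ΣF_in = ΣF_out.
ΣF_in = 0.00417 + 0.0483 = 0.052470 kg/m²/yr.
Dissolution and efflux to the overlying water flux = ΣF_in − (0.0409) = 0.052470 − 0.04090 = 0.01157 kg/m²/yr.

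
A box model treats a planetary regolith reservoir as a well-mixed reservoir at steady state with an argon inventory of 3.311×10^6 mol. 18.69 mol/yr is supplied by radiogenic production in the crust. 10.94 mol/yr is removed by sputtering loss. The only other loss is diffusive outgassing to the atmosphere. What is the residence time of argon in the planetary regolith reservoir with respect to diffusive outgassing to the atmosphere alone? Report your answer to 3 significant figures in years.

427000 yr

At steady state ΣF_in = ΣF_out.
ΣF_in = 18.690 mol/yr.
Diffusive outgassing to the atmosphere flux = ΣF_in − (10.94) = 18.690 − 10.94 = 7.750 mol/yr.
τ = M / F = 3.311×10^6 / 7.750 = 427200 yr.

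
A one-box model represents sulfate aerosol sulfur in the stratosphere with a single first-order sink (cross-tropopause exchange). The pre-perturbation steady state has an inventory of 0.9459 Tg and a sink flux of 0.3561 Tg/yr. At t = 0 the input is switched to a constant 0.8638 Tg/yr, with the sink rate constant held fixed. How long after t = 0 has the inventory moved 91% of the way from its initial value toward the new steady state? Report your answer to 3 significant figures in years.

6.40 yr

τ = M₀/F₀ = 0.9459/0.3561 = 2.656 yr.
The remaining gap fraction is e^(−t/τ); 91% covered ⇒ e^(−t/τ) = 0.0900.
t = −τ ln(0.0900) = 2.656 × 2.408 = 6.396 yr.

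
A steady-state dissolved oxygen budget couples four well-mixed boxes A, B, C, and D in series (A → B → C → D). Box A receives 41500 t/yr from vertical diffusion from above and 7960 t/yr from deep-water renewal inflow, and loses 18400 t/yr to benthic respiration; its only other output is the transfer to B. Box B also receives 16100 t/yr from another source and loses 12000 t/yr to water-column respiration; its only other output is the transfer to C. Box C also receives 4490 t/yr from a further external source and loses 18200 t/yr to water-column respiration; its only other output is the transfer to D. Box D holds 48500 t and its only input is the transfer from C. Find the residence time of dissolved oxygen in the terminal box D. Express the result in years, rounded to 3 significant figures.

2.26 yr

Box A: F(A→B) = (41500 + 7960) − 18400 = 31060 t/yr.
Box B: F(B→C) = (31060 + 16100) − 12000 = 35160 t/yr.
Box C: F(C→D) = (35160 + 4490) − 18200 = 21450 t/yr.
Box D throughput = its input = 21450 t/yr; τ = 48500 / 21450 = 2.261 yr.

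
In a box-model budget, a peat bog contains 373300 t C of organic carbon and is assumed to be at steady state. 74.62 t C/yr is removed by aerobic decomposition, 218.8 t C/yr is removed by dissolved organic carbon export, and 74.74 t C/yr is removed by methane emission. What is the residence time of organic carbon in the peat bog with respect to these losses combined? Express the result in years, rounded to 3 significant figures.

Total removal = 74.62 + 218.8 + 74.74 = 368.16 t C/yr.
τ = M / ΣF_out = 373300 / 368.16 = 1014 yr.

1010 yr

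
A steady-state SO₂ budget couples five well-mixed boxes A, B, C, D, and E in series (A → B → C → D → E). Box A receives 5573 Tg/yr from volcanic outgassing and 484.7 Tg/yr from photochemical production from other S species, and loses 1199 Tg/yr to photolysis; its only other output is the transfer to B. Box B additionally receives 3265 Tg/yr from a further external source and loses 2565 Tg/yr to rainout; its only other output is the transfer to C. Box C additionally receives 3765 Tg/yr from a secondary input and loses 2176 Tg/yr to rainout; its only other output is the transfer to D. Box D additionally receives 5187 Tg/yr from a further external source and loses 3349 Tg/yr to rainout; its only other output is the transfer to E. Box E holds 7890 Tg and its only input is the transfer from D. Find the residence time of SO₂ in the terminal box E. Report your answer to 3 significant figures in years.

0.878 yr

Box A: F(A→B) = (5573 + 484.7) − 1199 = 4858.7 Tg/yr.
Box B: F(B→C) = (4858.7 + 3265) − 2565 = 5558.7 Tg/yr.
Box C: F(C→D) = (5558.7 + 3765) − 2176 = 7147.7 Tg/yr.
Box D: F(D→E) = (7147.7 + 5187) − 3349 = 8985.7 Tg/yr.
Box E throughput = its input = 8985.7 Tg/yr; τ = 7890 / 8985.7 = 0.8781 yr.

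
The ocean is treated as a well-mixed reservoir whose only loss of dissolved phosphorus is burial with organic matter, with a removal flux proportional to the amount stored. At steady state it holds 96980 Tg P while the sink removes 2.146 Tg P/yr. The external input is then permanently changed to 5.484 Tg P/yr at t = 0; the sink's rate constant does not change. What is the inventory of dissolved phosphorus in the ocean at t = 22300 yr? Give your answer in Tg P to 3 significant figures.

τ = M₀/F₀ = 96980/2.146 = 45190 yr; rate constant k = 1/τ.
New steady state M_∞ = F₁/k = F₁·τ = 5.484 × 45190 = 247830 Tg P.
M(t) = M_∞ + (M₀ − M_∞)·e^(−t/τ); t/τ = 22300/45190 = 0.4935, so e^(−t/τ) = 0.6105.
M(t) = 247830 − 150800 × 0.6105 = 155730 Tg P.

156000 Tg P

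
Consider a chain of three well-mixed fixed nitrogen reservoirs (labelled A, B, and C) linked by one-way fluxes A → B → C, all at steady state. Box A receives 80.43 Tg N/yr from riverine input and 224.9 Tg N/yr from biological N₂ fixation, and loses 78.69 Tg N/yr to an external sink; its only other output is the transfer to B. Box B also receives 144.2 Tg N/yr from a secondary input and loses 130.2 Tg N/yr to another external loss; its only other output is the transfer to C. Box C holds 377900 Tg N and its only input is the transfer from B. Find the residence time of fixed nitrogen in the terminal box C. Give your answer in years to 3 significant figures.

Box A: F(A→B) = (80.43 + 224.9) − 78.69 = 226.64 Tg N/yr.
Box B: F(B→C) = (226.64 + 144.2) − 130.2 = 240.64 Tg N/yr.
Box C throughput = its input = 240.64 Tg N/yr; τ = 377900 / 240.64 = 1570 yr.

1570 yr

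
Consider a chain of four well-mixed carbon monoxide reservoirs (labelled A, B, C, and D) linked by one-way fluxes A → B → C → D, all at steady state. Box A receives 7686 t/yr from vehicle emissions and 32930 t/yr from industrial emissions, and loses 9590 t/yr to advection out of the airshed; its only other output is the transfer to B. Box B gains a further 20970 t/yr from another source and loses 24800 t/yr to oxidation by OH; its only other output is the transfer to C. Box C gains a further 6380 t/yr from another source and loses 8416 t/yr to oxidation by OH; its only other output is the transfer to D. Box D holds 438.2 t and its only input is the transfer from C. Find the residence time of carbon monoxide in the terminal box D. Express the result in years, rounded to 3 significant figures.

Box A: F(A→B) = (7686 + 32930) − 9590 = 31026 t/yr.
Box B: F(B→C) = (31026 + 20970) − 24800 = 27196 t/yr.
Box C: F(C→D) = (27196 + 6380) − 8416 = 25160 t/yr.
Box D throughput = its input = 25160 t/yr; τ = 438.2 / 25160 = 0.01742 yr.

0.0174 yr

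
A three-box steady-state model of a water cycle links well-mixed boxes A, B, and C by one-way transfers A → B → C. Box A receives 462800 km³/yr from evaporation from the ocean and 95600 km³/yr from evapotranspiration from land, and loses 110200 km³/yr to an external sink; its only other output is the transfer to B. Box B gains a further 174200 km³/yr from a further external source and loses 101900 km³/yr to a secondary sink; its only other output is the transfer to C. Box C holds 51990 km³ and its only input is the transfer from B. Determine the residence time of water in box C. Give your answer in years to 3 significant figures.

0.0999 yr

Box A: F(A→B) = (462800 + 95600) − 110200 = 448200 km³/yr.
Box B: F(B→C) = (448200 + 174200) − 101900 = 520500 km³/yr.
Box C throughput = its input = 520500 km³/yr; τ = 51990 / 520500 = 0.09988 yr.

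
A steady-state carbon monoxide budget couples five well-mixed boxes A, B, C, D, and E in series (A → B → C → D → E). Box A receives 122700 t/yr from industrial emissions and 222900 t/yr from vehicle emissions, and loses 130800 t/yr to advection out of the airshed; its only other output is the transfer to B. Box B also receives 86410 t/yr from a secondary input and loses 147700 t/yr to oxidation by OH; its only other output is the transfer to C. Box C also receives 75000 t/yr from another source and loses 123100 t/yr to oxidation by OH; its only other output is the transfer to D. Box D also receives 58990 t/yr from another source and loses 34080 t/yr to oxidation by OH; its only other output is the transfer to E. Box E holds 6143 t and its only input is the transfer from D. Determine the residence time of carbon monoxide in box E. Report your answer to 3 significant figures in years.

0.0471 yr

Box A: F(A→B) = (122700 + 222900) − 130800 = 214800 t/yr.
Box B: F(B→C) = (214800 + 86410) − 147700 = 153510 t/yr.
Box C: F(C→D) = (153510 + 75000) − 123100 = 105410 t/yr.
Box D: F(D→E) = (105410 + 58990) − 34080 = 130320 t/yr.
Box E throughput = its input = 130320 t/yr; τ = 6143 / 130320 = 0.04714 yr.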